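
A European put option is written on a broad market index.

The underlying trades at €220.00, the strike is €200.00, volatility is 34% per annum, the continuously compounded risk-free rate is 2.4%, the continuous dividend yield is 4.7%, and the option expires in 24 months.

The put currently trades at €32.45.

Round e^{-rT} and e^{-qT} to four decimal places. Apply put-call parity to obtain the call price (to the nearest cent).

exp(−qT) = exp(−0.047·2) = 0.9103;  exp(−rT) = exp(−0.024·2) = 0.9531
Put-call parity: C − P = S·e^(−qT) − K·e^(−rT) = 220·0.9103 − 200·0.9531 = 200.2660 − 190.6200 = 9.6460
C = P + (C − P) = 32.45 + (9.6460) = 42.0960

€42.10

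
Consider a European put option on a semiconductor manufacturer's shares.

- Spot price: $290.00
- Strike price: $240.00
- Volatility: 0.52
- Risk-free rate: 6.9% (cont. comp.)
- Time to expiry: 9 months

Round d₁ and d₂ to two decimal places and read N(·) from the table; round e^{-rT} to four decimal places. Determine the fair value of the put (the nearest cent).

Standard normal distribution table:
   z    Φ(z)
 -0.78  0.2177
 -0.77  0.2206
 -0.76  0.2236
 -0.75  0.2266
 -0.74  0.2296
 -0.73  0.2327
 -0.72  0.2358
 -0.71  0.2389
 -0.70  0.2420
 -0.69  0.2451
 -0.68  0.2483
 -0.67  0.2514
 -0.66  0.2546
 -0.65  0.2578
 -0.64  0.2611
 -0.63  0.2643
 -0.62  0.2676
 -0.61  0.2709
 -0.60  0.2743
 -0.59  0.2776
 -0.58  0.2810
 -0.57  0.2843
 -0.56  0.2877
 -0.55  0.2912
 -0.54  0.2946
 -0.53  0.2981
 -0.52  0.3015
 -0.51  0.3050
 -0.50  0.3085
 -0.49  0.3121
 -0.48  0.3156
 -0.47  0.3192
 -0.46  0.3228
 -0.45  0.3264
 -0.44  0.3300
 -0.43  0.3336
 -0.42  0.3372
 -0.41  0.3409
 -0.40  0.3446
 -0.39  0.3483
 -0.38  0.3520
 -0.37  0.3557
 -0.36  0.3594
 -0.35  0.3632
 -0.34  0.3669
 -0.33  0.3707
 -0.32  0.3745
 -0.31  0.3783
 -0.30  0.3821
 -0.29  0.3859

$21.37

σ√T = 0.52 × 0.8660 = 0.4503
d₁ = [ln(290/240) + (0.069 + 0.52²/2)·0.75] / 0.4503 = [0.1892 + 0.1532] / 0.4503 = 0.7603 → 0.76
d₂ = d₁ − σ√T = 0.7603 − 0.4503 = 0.3100 → 0.31
e^(−rT) = e^(−0.069·0.75) = 0.9496
N(−d₂) = N(-0.31) = 0.3783;  N(−d₁) = N(-0.76) = 0.2236
P = 240·0.9496·0.3783 − 290·0.2236 = 86.2161 − 64.8440 = 21.3721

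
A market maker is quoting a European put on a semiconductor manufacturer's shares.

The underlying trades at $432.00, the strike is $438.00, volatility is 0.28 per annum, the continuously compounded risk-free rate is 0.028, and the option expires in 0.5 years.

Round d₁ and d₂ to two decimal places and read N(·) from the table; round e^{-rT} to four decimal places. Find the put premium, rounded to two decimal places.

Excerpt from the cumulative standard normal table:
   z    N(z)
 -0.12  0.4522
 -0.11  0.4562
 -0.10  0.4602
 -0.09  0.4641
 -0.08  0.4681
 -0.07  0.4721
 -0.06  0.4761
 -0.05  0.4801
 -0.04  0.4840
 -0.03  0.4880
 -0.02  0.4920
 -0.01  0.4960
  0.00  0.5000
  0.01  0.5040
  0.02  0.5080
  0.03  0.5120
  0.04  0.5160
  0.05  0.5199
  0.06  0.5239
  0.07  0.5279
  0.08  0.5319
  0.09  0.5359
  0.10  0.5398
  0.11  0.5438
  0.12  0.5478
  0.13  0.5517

σ√T = 0.28·√0.5 = 0.1980
d₁ = [ln(432/438) + (0.028 + 0.28²/2)·0.5] / 0.1980 = [-0.0138 + 0.0336] / 0.1980 = 0.1000 which rounds to 0.10
d₂ = d₁ − σ√T = 0.1000 − 0.1980 = -0.0980 which rounds to -0.10
exp(−rT) = exp(−0.028·0.5) = 0.9861
N(−d₂) = N(0.10) = 0.5398;  N(−d₁) = N(-0.10) = 0.4602
P = 438·0.9861·0.5398 − 432·0.4602 = 233.1460 − 198.8064 = 34.3396

$34.34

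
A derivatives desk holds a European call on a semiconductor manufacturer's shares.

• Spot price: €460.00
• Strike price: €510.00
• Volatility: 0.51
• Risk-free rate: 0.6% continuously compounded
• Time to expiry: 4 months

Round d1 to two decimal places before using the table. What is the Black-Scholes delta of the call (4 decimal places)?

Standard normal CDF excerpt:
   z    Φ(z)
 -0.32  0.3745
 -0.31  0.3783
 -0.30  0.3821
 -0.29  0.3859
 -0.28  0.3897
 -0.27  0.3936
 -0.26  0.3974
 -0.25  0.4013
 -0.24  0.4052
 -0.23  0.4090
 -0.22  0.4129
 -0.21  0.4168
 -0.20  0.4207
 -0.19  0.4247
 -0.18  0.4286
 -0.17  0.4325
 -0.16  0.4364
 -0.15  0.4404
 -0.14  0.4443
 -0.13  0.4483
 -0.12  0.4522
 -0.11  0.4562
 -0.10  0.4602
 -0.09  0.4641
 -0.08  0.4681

0.4207

σ√T = 0.51·√0.3333 = 0.2944
d₁ = [ln(460/510) + (0.006 + ½·0.51²)·0.3333] / (σ√T) = (-0.1032 + 0.0454) / 0.2944 = -0.1964 which rounds to -0.20
N(d₁) = N(-0.20) = 0.4207
Δ_call = N(d₁) = 0.4207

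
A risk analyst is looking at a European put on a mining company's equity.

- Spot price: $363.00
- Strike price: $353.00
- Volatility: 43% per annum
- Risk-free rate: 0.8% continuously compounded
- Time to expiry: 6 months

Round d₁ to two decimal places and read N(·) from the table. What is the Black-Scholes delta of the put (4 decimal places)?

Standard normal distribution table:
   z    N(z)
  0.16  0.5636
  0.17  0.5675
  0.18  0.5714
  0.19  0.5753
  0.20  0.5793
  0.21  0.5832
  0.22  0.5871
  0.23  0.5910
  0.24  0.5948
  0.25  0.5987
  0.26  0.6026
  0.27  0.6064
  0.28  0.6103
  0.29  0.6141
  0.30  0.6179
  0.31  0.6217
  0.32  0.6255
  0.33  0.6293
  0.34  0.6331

σ√T = 0.43 × 0.7071 = 0.3041
d₁ = [ln(363/353) + (0.008 + ½·0.43²)·0.5] / (σ√T) = (0.0279 + 0.0502) / 0.3041 = 0.2571 → 0.26
N(d₁) = N(0.26) = 0.6026
Δ_put = N(d₁) − 1 = 0.6026 − 1 = -0.3974

-0.3974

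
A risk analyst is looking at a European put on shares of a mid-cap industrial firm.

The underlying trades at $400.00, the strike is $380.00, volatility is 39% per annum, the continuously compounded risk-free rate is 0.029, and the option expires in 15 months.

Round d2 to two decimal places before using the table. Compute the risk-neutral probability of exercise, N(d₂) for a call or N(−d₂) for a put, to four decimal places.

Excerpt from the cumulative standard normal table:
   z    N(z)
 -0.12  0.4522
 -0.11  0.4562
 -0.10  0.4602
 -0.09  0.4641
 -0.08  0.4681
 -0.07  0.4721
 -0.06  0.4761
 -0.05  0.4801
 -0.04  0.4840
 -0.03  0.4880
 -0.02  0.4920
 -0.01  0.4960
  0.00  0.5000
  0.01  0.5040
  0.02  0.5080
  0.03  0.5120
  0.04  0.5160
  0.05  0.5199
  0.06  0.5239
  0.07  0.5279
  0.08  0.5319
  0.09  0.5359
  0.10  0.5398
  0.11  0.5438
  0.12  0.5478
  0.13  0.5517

σ√T = 0.39 × 1.1180 = 0.4360
d₁ = [ln(400/380) + (0.029 + 0.39²/2)·1.25] / 0.4360 = [0.0513 + 0.1313] / 0.4360 = 0.4188 ≈ 0.42
d₂ = d₁ − σ√T = 0.4188 − 0.4360 = -0.0172 ≈ -0.02
Risk-neutral Pr[S_T < K] = N(−d₂) = N(0.02) = 0.5080

0.5080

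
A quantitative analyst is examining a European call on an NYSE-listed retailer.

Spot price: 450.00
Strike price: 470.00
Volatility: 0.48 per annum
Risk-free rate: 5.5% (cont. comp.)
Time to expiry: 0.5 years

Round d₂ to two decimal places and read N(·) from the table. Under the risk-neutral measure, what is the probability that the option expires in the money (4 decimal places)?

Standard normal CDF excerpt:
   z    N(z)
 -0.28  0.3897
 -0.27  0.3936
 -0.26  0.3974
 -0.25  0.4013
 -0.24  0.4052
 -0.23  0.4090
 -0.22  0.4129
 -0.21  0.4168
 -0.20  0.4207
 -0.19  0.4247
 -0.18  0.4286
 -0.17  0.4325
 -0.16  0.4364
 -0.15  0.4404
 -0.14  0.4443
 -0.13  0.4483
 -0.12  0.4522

σ√T = 0.48·√0.5 = 0.3394
d₁ = [ln(450/470) + (0.055 + 0.48²/2)·0.5] / 0.3394 = [-0.0435 + 0.0851] / 0.3394 = 0.1226 ≈ 0.12
d₂ = d₁ − σ√T = 0.1226 − 0.3394 = -0.2168 ≈ -0.22
Pr(exercise) under Q = N(d₂) = 0.4129

0.4129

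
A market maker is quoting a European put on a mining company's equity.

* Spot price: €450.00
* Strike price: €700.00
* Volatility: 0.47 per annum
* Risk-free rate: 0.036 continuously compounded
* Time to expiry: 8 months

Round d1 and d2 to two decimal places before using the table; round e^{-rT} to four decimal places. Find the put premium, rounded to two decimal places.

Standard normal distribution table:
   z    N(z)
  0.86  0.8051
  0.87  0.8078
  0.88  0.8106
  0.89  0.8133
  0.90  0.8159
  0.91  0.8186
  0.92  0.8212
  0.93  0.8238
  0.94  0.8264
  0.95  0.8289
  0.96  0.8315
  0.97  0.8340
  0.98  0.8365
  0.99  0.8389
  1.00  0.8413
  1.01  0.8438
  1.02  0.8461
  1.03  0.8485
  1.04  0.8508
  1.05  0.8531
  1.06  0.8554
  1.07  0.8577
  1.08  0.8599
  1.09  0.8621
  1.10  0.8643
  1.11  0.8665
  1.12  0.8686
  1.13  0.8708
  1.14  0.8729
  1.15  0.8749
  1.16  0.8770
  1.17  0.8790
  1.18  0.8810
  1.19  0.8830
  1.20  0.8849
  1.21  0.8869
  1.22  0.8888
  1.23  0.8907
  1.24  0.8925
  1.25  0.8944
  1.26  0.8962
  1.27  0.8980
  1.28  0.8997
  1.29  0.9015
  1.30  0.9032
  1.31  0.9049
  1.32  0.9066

€247.71

σ√T = 0.47·√0.6667 = 0.3838
d₁ = [ln(450/700) + (0.036 + 0.47²/2)·0.6667] / 0.3838 = [-0.4418 + 0.0976] / 0.3838 = -0.8969 which rounds to -0.90
d₂ = d₁ − σ√T = -0.8969 − 0.3838 = -1.2807 which rounds to -1.28
e^(−rT) = e^(−0.036·0.6667) = 0.9763
P = 700·0.9763·N(1.28) − 450·N(0.90) = 700·0.9763·0.8997 − 450·0.8159 = 614.8640 − 367.1550 = 247.7090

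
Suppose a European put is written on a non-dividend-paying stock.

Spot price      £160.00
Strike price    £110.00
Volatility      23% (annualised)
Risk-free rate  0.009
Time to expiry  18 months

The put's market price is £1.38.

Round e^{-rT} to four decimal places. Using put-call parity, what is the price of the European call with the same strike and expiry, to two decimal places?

exp(−rT) = exp(−0.009·1.5) = 0.9866
Put-call parity: C − P = S − K·e^(−rT) = 160 − 110·0.9866 = 160 − 108.5260 = 51.4740
C = P + (C − P) = 1.38 + (51.4740) = 52.8540

£52.85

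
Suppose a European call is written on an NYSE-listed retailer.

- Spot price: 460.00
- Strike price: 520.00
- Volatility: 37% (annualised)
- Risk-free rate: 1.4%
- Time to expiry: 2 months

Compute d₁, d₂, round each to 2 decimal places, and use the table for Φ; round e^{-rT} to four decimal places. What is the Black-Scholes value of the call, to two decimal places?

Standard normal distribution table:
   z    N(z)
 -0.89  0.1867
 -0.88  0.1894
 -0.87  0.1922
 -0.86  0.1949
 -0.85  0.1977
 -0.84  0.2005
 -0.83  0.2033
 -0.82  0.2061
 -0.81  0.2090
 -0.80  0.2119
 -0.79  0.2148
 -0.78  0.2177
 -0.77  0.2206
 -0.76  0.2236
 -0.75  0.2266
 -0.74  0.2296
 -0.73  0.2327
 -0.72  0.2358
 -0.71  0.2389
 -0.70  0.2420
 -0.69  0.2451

8.75

σ√T = 0.37·√0.1667 = 0.1511
d₁ = [ln(460/520) + (0.014 + 0.37²/2)·0.1667] / 0.1511 = [-0.1226 + 0.0137] / 0.1511 = -0.7207 which rounds to -0.72
d₂ = d₁ − σ√T = -0.7207 − 0.1511 = -0.8717 which rounds to -0.87
exp(−rT) = exp(−0.014·0.1667) = 0.9977
C = 460·N(-0.72) − 520·0.9977·N(-0.87) = 460·0.2358 − 520·0.9977·0.1922 = 108.4680 − 99.7141 = 8.7539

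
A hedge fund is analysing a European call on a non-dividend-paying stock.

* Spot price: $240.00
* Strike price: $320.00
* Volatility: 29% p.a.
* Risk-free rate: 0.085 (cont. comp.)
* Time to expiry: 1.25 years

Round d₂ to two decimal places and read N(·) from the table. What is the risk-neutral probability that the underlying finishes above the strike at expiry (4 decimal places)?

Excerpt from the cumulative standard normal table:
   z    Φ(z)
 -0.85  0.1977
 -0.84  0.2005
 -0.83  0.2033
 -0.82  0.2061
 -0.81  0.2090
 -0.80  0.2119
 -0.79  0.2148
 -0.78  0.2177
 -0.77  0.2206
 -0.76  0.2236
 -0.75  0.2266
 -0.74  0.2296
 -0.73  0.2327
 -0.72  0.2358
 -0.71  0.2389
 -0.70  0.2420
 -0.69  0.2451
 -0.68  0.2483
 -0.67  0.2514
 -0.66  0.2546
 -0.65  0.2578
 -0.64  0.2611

T = 1.25;  σ√T = 0.3242
ln(S/K) + (r + σ²/2)T = ln(240/320) + (0.085 + 0.29²/2)·1.25 = -0.2877 + 0.1588 = -0.1289
d₁ = -0.1289 / 0.3242 = -0.3975 ≈ -0.40
d₂ = d₁ − σ√T = -0.3975 − 0.3242 = -0.7217 ≈ -0.72
Risk-neutral Pr[S_T > K] = N(d₂) = N(-0.72) = 0.2358

0.2358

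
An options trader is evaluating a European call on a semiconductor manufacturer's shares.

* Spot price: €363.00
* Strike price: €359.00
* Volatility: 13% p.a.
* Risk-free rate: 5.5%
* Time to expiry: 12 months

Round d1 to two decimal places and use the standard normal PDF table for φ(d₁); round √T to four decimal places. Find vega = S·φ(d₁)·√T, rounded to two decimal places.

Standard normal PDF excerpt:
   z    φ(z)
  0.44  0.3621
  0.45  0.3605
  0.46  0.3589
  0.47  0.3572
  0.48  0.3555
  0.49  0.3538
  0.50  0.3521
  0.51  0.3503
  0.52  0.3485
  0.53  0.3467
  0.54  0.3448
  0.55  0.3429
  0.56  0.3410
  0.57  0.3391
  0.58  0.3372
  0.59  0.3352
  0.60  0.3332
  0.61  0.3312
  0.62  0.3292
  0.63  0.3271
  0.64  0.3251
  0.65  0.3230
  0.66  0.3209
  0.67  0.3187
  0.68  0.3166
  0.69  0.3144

σ√T = 0.13 × 1.0000 = 0.1300
d₁ = [ln(363/359) + (0.055 + 0.13²/2)·1] / 0.1300 = [0.0111 + 0.0635] / 0.1300 = 0.5733 ⇒ 0.57
√T = √1 = 1.0000
φ(d₁) = φ(0.57) = 0.3391
vega = S·φ(d₁)·√T = 363·0.3391·1.0000 = 123.0933
(Vega is the same for a European call and put with the same parameters.)

123.09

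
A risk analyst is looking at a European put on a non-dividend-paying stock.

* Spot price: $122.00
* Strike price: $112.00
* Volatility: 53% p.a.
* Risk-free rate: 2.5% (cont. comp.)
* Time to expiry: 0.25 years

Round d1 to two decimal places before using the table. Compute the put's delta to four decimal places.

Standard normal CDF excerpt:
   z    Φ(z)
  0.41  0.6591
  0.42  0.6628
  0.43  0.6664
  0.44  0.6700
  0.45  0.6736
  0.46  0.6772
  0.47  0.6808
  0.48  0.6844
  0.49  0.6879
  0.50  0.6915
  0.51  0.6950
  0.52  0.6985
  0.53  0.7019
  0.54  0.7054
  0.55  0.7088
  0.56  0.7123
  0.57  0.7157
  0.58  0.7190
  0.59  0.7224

T = 0.25;  σ√T = 0.2650
d₁ = [ln(122/112) + (0.025 + 0.53²/2)·0.25] / 0.2650 = [0.0855 + 0.0414] / 0.2650 = 0.4788 which rounds to 0.48
N(d₁) = N(0.48) = 0.6844
Δ_put = N(d₁) − 1 = 0.6844 − 1 = -0.3156

-0.3156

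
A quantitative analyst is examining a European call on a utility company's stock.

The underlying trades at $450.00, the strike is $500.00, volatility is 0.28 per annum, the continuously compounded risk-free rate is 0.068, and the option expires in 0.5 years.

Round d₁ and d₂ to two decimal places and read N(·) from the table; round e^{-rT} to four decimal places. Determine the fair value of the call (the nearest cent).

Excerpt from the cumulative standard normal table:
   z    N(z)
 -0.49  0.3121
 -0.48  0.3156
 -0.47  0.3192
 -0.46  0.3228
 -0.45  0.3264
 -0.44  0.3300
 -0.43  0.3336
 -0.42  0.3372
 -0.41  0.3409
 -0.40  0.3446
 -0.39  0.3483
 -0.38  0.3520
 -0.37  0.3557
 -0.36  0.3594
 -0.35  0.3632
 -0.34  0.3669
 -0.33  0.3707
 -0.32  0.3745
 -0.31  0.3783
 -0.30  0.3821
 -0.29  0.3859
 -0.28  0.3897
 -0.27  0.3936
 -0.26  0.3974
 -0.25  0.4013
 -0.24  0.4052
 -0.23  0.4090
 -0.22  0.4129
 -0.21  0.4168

σ√T = 0.28·√0.5 = 0.1980
ln(S/K) + (r + σ²/2)T = ln(450/500) + (0.068 + 0.28²/2)·0.5 = -0.1054 + 0.0536 = -0.0518
d₁ = -0.0518 / 0.1980 = -0.2614 which rounds to -0.26
d₂ = d₁ − σ√T = -0.2614 − 0.1980 = -0.4594 which rounds to -0.46
exp(−rT) = exp(−0.068·0.5) = 0.9666
N(d₁) = N(-0.26) = 0.3974;  N(d₂) = N(-0.46) = 0.3228
C = 450·0.3974 − 500·0.9666·0.3228 = 178.8300 − 156.0092 = 22.8208

$22.82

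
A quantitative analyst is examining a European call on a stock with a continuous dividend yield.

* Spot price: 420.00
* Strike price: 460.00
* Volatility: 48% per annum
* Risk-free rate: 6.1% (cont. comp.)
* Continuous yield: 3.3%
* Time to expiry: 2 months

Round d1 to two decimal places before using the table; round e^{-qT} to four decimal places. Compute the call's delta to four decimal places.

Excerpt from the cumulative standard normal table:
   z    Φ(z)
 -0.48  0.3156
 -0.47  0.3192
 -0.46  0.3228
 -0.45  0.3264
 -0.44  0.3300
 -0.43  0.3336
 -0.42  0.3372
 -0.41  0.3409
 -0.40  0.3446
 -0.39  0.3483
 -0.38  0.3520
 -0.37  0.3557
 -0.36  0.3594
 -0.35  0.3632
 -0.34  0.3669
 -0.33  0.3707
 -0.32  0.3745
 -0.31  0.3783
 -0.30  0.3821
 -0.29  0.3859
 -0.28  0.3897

σ√T = 0.48·√0.1667 = 0.1960
d₁ = [ln(420/460) + (0.061 − 0.033 + 0.48²/2)·0.1667] / 0.1960 = [-0.0910 + 0.0239] / 0.1960 = -0.3424 ≈ -0.34
N(d₁) = N(-0.34) = 0.3669
Δ_call = exp(−qT)·N(d₁) = 0.9945·0.3669 = 0.3649

0.3649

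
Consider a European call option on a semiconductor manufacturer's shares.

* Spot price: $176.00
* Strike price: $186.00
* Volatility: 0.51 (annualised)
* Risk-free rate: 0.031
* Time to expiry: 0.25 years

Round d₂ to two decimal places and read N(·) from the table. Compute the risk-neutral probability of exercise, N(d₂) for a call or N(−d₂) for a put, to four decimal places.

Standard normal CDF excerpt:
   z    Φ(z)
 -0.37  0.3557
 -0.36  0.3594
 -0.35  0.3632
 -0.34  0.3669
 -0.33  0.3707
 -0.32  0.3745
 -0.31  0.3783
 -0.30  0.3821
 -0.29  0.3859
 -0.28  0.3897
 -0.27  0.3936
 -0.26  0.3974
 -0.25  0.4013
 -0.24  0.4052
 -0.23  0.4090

σ√T = 0.51 × 0.5000 = 0.2550
d₁ = [ln(176/186) + (0.031 + 0.51²/2)·0.25] / 0.2550 = [-0.0553 + 0.0403] / 0.2550 = -0.0588 ⇒ -0.06
d₂ = d₁ − σ√T = -0.0588 − 0.2550 = -0.3138 ⇒ -0.31
Pr(exercise) under Q = N(d₂) = 0.3783

0.3783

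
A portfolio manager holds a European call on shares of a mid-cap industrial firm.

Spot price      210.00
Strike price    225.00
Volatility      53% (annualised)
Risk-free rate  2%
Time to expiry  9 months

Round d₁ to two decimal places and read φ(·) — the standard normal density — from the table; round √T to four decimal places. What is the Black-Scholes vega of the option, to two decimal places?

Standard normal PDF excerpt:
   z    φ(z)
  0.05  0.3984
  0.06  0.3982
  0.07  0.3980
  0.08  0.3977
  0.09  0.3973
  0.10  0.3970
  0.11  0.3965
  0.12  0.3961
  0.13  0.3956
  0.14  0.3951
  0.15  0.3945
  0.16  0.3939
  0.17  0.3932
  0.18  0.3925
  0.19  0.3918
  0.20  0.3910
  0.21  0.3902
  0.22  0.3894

σ√T = 0.53·√0.75 = 0.4590
d₁ = [ln(210/225) + (0.02 + ½·0.53²)·0.75] / (σ√T) = (-0.0690 + 0.1203) / 0.4590 = 0.1119 ⇒ 0.11
√T = √0.75 = 0.8660
φ(d₁) = φ(0.11) = 0.3965
vega = S·φ(d₁)·√T = 210·0.3965·0.8660 = 72.1075
(Vega is the same for a European call and put with the same parameters.)

72.11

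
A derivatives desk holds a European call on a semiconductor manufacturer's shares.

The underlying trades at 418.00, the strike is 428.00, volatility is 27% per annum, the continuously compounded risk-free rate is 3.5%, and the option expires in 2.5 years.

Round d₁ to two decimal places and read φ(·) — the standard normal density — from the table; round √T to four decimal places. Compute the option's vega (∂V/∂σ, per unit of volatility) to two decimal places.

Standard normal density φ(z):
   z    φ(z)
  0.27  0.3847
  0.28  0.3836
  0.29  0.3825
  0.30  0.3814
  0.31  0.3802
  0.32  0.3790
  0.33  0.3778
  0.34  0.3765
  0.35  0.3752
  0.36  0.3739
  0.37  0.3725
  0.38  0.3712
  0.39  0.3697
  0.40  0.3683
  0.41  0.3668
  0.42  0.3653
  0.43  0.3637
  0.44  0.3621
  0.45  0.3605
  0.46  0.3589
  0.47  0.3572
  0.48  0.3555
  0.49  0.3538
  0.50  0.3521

247.11

σ√T = 0.27 × 1.5811 = 0.4269
d₁ = [ln(418/428) + (0.035 + 0.27²/2)·2.5] / 0.4269 = [-0.0236 + 0.1786] / 0.4269 = 0.3630 ≈ 0.36
√T = √2.5 = 1.5811
φ(d₁) = φ(0.36) = 0.3739
vega = S·φ(d₁)·√T = 418·0.3739·1.5811 = 247.1104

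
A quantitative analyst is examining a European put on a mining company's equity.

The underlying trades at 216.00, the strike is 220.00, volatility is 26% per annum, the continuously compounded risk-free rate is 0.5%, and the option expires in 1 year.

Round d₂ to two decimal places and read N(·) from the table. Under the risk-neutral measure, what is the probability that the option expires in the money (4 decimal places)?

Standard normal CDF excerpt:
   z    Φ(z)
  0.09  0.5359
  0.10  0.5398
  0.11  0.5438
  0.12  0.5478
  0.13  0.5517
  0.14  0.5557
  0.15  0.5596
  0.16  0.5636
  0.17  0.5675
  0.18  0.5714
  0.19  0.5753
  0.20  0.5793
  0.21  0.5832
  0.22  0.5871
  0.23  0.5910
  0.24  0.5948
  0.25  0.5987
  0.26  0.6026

0.5714

σ√T = 0.26·√1 = 0.2600
ln(S/K) + (r + σ²/2)T = ln(216/220) + (0.005 + 0.26²/2)·1 = -0.0183 + 0.0388 = 0.0205
d₁ = 0.0205 / 0.2600 = 0.0787 which rounds to 0.08
d₂ = d₁ − σ√T = 0.0787 − 0.2600 = -0.1813 which rounds to -0.18
Risk-neutral Pr[S_T < K] = N(−d₂) = N(0.18) = 0.5714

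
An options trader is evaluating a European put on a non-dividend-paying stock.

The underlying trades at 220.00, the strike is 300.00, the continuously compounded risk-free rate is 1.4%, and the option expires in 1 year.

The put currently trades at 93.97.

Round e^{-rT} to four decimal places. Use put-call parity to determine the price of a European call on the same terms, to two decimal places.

exp(−rT) = exp(−0.014·1) = 0.9861
Put-call parity: C − P = S − K·e^(−rT) = 220 − 300·0.9861 = 220 − 295.8300 = -75.8300
C = P + (C − P) = 93.97 + (-75.8300) = 18.1400

18.14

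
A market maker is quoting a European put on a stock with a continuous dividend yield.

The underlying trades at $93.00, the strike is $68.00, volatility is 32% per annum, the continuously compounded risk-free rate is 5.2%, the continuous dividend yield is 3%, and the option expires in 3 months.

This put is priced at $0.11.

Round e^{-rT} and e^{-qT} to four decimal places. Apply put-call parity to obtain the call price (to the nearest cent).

$25.29

exp(−qT) = exp(−0.03·0.25) = 0.9925;  exp(−rT) = exp(−0.052·0.25) = 0.9871
Put-call parity: C − P = S·e^(−qT) − K·e^(−rT) = 93·0.9925 − 68·0.9871 = 92.3025 − 67.1228 = 25.1797
C = P + (C − P) = 0.11 + (25.1797) = 25.2897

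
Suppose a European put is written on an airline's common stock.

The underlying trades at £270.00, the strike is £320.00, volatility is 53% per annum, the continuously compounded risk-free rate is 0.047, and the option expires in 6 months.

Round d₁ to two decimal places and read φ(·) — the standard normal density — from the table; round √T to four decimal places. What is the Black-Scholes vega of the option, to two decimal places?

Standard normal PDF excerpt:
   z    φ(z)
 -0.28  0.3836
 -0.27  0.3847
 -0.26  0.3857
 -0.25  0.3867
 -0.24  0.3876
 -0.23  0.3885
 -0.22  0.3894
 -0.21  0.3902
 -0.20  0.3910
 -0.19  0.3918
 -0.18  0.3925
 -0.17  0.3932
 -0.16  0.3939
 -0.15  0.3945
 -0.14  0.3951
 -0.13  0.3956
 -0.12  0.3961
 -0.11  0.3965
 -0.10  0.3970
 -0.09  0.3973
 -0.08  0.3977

σ√T = 0.53 × 0.7071 = 0.3748
d₁ = [ln(270/320) + (0.047 + 0.53²/2)·0.5] / 0.3748 = [-0.1699 + 0.0937] / 0.3748 = -0.2033 → -0.20
√T = √0.5 = 0.7071
φ(d₁) = φ(-0.20) = 0.3910
vega = S·φ(d₁)·√T = 270·0.3910·0.7071 = 74.6485

74.65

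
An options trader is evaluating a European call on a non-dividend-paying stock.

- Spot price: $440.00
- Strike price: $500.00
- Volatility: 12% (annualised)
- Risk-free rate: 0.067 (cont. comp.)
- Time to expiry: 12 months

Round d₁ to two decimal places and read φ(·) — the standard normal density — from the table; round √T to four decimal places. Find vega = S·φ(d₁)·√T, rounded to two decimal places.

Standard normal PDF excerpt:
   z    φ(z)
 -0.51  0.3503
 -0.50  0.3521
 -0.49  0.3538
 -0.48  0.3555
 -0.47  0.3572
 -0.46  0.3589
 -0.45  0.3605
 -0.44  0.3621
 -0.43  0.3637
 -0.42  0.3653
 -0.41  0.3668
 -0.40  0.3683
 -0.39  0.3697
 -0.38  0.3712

σ√T = 0.12·√1 = 0.1200
d₁ = [ln(440/500) + (0.067 + 0.12²/2)·1] / 0.1200 = [-0.1278 + 0.0742] / 0.1200 = -0.4469 → -0.45
√T = √1 = 1.0000
φ(d₁) = φ(-0.45) = 0.3605
vega = S·φ(d₁)·√T = 440·0.3605·1.0000 = 158.6200
(The put has the same vega.)

158.62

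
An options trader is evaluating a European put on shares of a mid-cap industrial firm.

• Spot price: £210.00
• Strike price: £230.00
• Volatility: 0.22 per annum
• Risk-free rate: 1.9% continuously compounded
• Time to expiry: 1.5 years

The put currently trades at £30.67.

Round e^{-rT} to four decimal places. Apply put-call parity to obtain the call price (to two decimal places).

e^(−rT) = e^(−0.019·1.5) = 0.9719
Put-call parity: C − P = S − K·e^(−rT) = 210 − 230·0.9719 = 210 − 223.5370 = -13.5370
C = P + (C − P) = 30.67 + (-13.5370) = 17.1330

£17.13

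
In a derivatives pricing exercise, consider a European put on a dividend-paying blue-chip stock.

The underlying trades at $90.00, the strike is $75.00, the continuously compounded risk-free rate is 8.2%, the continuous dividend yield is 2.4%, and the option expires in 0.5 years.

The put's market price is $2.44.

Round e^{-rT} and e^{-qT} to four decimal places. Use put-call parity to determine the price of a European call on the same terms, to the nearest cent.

$19.38

e^(−qT) = e^(−0.024·0.5) = 0.9881;  e^(−rT) = e^(−0.082·0.5) = 0.9598
Put-call parity: C − P = S·e^(−qT) − K·e^(−rT) = 90·0.9881 − 75·0.9598 = 88.9290 − 71.9850 = 16.9440
C = P + (C − P) = 2.44 + (16.9440) = 19.3840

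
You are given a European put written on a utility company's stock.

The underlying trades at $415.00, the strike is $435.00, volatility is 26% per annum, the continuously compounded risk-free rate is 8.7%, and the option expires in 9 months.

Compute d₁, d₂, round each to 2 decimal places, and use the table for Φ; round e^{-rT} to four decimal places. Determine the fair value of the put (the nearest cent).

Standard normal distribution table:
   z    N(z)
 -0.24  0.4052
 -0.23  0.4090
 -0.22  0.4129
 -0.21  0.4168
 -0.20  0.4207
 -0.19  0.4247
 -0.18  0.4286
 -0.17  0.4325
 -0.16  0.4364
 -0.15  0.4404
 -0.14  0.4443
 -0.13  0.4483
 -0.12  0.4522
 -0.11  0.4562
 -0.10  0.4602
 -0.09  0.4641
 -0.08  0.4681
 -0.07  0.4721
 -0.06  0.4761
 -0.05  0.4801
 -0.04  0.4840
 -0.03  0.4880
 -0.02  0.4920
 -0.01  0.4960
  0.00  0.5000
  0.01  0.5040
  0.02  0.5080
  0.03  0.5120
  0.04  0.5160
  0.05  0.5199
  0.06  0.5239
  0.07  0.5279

$32.39

σ√T = 0.26·√0.75 = 0.2252
d₁ = [ln(415/435) + (0.087 + ½·0.26²)·0.75] / (σ√T) = (-0.0471 + 0.0906) / 0.2252 = 0.1933 → 0.19
d₂ = 0.1933 − 0.2252 = -0.0318 → -0.03
exp(−rT) = exp(−0.087·0.75) = 0.9368
N(−d₂) = N(0.03) = 0.5120;  N(−d₁) = N(-0.19) = 0.4247
P = 435·0.9368·0.5120 − 415·0.4247 = 208.6441 − 176.2505 = 32.3936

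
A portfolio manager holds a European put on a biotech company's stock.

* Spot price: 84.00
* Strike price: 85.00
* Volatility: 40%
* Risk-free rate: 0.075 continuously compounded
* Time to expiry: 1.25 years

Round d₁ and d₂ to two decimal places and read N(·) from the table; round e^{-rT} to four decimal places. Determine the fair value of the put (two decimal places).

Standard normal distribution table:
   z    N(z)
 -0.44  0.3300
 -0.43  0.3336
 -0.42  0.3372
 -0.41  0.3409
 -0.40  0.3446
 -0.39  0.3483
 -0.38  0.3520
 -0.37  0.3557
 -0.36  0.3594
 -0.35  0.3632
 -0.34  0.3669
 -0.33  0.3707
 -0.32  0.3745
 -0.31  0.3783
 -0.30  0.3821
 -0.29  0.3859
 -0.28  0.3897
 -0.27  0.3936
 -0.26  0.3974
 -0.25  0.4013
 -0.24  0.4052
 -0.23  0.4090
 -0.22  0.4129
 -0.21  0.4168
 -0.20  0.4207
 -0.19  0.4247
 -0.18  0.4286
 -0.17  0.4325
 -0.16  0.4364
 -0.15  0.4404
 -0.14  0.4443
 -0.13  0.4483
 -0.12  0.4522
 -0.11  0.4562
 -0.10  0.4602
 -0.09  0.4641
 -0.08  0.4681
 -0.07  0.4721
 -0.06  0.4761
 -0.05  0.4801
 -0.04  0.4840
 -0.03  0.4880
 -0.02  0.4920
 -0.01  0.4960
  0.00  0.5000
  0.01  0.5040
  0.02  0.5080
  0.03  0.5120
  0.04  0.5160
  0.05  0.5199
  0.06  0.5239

11.30

T = 1.25;  σ√T = 0.4472
d₁ = [ln(84/85) + (0.075 + 0.4²/2)·1.25] / 0.4472 = [-0.0118 + 0.1938] / 0.4472 = 0.4068 → 0.41
d₂ = d₁ − σ√T = 0.4068 − 0.4472 = -0.0404 → -0.04
exp(−rT) = exp(−0.075·1.25) = 0.9105
N(−d₂) = N(0.04) = 0.5160;  N(−d₁) = N(-0.41) = 0.3409
P = 85·0.9105·0.5160 − 84·0.3409 = 39.9345 − 28.6356 = 11.2989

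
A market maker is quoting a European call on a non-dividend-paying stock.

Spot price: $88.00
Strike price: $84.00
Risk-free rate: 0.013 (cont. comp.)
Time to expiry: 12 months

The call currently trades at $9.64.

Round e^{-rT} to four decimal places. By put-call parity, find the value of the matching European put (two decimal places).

$4.56

exp(−rT) = exp(−0.013·1) = 0.9871
Put-call parity: C − P = S − K·e^(−rT) = 88 − 84·0.9871 = 88 − 82.9164 = 5.0836
P = C − (C − P) = 9.64 − (5.0836) = 4.5564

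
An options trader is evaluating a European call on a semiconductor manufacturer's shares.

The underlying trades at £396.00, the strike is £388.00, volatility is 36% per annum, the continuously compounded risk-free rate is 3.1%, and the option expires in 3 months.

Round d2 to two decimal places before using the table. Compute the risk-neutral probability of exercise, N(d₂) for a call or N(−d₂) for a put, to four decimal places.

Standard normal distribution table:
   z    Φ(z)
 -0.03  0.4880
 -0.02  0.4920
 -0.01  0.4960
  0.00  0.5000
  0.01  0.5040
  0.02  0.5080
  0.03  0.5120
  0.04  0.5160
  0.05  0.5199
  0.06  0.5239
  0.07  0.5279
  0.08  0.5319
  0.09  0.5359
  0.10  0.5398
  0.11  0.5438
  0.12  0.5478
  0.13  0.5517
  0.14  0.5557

0.5279

σ√T = 0.36 × 0.5000 = 0.1800
d₁ = [ln(396/388) + (0.031 + ½·0.36²)·0.25] / (σ√T) = (0.0204 + 0.0239) / 0.1800 = 0.2464 → 0.25
d₂ = 0.2464 − 0.1800 = 0.0664 → 0.07
Risk-neutral Pr[S_T > K] = N(d₂) = N(0.07) = 0.5279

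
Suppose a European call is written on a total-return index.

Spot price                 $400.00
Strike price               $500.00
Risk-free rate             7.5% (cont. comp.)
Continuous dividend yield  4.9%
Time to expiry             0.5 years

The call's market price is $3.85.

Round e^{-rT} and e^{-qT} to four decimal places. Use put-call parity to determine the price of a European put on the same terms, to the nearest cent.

e^(−qT) = e^(−0.049·0.5) = 0.9758;  e^(−rT) = e^(−0.075·0.5) = 0.9632
Put-call parity: C − P = S·e^(−qT) − K·e^(−rT) = 400·0.9758 − 500·0.9632 = 390.3200 − 481.6000 = -91.2800
P = C − (C − P) = 3.85 − (-91.2800) = 95.1300

$95.13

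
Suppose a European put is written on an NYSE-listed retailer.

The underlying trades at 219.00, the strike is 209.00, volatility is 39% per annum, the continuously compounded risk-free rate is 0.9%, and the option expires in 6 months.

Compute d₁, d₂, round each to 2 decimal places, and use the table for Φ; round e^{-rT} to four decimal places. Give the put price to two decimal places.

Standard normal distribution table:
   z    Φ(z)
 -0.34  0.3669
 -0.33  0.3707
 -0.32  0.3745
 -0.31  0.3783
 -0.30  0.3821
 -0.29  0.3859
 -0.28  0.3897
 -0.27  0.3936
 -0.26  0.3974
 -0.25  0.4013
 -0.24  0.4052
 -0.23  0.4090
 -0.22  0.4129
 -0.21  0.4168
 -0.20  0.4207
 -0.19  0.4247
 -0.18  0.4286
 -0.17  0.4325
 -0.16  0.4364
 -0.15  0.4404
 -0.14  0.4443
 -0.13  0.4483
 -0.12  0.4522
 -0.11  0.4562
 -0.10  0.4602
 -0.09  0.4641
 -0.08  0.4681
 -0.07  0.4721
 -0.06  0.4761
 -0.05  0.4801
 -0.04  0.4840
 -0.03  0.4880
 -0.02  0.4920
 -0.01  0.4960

T = 0.5;  σ√T = 0.2758
d₁ = [ln(219/209) + (0.009 + 0.39²/2)·0.5] / 0.2758 = [0.0467 + 0.0425] / 0.2758 = 0.3237 ⇒ 0.32
d₂ = d₁ − σ√T = 0.3237 − 0.2758 = 0.0479 ⇒ 0.05
exp(−rT) = exp(−0.009·0.5) = 0.9955
N(−d₂) = N(-0.05) = 0.4801;  N(−d₁) = N(-0.32) = 0.3745
P = 209·0.9955·0.4801 − 219·0.3745 = 99.8894 − 82.0155 = 17.8739

17.87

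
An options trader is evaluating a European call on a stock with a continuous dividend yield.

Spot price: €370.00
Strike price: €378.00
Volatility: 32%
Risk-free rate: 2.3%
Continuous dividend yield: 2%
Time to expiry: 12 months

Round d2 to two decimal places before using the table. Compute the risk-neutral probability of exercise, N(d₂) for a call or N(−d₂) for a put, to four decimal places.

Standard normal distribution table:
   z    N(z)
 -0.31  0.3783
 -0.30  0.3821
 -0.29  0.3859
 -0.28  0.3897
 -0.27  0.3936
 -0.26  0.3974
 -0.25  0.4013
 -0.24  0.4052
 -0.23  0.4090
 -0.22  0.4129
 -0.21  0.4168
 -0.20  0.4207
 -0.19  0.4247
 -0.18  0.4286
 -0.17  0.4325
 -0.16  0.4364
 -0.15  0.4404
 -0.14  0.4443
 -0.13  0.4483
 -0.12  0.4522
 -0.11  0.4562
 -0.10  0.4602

σ√T = 0.32·√1 = 0.3200
d₁ = [ln(370/378) + (0.023 − 0.02 + ½·0.32²)·1] / (σ√T) = (-0.0214 + 0.0542) / 0.3200 = 0.1025 ⇒ 0.10
d₂ = 0.1025 − 0.3200 = -0.2175 ⇒ -0.22
Pr(exercise) under Q = N(d₂) = 0.4129

0.4129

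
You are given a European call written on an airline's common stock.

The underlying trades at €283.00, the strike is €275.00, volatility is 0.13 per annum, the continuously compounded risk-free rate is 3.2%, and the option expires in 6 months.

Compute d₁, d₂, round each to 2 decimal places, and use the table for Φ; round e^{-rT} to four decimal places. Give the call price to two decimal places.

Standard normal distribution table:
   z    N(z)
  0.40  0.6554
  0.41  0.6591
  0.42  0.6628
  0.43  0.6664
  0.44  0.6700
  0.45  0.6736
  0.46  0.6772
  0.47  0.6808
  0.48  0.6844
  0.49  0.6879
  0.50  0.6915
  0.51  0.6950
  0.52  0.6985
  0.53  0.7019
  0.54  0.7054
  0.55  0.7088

€17.32

T = 0.5;  σ√T = 0.0919
d₁ = [ln(283/275) + (0.032 + ½·0.13²)·0.5] / (σ√T) = (0.0287 + 0.0202) / 0.0919 = 0.5320 ⇒ 0.53
d₂ = 0.5320 − 0.0919 = 0.4400 ⇒ 0.44
e^(−rT) = e^(−0.032·0.5) = 0.9841
N(d₁) = N(0.53) = 0.7019;  N(d₂) = N(0.44) = 0.6700
C = 283·0.7019 − 275·0.9841·0.6700 = 198.6377 − 181.3204 = 17.3173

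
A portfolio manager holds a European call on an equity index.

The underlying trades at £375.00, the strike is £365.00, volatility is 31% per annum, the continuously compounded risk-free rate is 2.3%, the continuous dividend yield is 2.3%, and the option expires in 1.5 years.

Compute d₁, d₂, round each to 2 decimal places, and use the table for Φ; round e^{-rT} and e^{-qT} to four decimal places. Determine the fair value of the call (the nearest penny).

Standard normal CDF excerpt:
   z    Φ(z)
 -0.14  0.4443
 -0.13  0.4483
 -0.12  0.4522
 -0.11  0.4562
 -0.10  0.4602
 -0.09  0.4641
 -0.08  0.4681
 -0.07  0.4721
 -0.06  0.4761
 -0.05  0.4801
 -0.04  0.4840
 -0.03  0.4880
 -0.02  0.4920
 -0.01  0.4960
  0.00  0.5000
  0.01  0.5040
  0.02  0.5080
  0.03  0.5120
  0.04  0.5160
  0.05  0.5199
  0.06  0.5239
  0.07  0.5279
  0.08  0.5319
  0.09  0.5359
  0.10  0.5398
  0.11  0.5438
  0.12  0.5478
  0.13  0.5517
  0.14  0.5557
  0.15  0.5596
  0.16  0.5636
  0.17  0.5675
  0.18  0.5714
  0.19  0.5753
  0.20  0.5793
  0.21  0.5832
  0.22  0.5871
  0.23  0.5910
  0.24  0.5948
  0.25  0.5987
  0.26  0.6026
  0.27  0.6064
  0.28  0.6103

£58.86

T = 1.5;  σ√T = 0.3797
ln(S/K) + (r − q + σ²/2)T = ln(375/365) + (0.023 − 0.023 + 0.31²/2)·1.5 = 0.0270 + 0.0721 = 0.0991
d₁ = 0.0991 / 0.3797 = 0.2610 ≈ 0.26
d₂ = d₁ − σ√T = 0.2610 − 0.3797 = -0.1186 ≈ -0.12
e^(−qT) = e^(−0.023·1.5) = 0.9661;  e^(−rT) = e^(−0.023·1.5) = 0.9661
C = 375·0.9661·N(0.26) − 365·0.9661·N(-0.12) = 375·0.9661·0.6026 − 365·0.9661·0.4522 = 218.3144 − 159.4577 = 58.8567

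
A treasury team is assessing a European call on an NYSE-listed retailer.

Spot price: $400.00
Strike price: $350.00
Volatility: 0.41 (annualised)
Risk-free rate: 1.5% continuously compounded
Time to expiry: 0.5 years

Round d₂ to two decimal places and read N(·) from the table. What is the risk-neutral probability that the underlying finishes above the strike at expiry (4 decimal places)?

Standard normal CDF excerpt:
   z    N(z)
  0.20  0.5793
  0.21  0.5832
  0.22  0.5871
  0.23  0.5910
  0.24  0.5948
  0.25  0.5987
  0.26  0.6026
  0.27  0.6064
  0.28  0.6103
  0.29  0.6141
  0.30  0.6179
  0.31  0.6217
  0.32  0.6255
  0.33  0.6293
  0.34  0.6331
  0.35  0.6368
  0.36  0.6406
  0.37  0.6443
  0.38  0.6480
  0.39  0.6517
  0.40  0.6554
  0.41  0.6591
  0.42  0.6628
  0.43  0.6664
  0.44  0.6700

0.6331

σ√T = 0.41 × 0.7071 = 0.2899
ln(S/K) + (r + σ²/2)T = ln(400/350) + (0.015 + 0.41²/2)·0.5 = 0.1335 + 0.0495 = 0.1831
d₁ = 0.1831 / 0.2899 = 0.6314 ≈ 0.63
d₂ = d₁ − σ√T = 0.6314 − 0.2899 = 0.3415 ≈ 0.34
Risk-neutral Pr[S_T > K] = N(d₂) = N(0.34) = 0.6331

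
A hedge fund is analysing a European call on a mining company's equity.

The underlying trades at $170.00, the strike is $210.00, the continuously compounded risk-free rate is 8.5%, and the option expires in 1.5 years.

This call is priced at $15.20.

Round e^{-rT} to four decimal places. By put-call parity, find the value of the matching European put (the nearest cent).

e^(−rT) = e^(−0.085·1.5) = 0.8803
Put-call parity: C − P = S − K·e^(−rT) = 170 − 210·0.8803 = 170 − 184.8630 = -14.8630
P = C − (C − P) = 15.20 − (-14.8630) = 30.0630

$30.06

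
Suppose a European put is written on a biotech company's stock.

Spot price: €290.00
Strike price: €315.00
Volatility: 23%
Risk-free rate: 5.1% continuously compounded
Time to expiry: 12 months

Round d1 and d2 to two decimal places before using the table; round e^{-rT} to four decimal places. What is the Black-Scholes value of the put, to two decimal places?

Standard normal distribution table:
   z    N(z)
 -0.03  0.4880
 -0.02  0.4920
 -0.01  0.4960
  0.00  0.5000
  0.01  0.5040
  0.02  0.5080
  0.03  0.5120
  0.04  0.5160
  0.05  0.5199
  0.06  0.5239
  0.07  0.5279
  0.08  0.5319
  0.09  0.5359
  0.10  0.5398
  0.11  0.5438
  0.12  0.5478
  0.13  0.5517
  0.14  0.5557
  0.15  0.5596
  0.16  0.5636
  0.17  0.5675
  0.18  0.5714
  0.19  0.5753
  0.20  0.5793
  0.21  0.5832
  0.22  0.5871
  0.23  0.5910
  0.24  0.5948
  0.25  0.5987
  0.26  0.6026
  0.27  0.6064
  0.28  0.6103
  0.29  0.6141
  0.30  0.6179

T = 1;  σ√T = 0.2300
d₁ = [ln(290/315) + (0.051 + 0.23²/2)·1] / 0.2300 = [-0.0827 + 0.0774] / 0.2300 = -0.0228 ≈ -0.02
d₂ = d₁ − σ√T = -0.0228 − 0.2300 = -0.2528 ≈ -0.25
e^(−rT) = e^(−0.051·1) = 0.9503
N(−d₂) = N(0.25) = 0.5987;  N(−d₁) = N(0.02) = 0.5080
P = 315·0.9503·0.5987 − 290·0.5080 = 179.2176 − 147.3200 = 31.8976

€31.90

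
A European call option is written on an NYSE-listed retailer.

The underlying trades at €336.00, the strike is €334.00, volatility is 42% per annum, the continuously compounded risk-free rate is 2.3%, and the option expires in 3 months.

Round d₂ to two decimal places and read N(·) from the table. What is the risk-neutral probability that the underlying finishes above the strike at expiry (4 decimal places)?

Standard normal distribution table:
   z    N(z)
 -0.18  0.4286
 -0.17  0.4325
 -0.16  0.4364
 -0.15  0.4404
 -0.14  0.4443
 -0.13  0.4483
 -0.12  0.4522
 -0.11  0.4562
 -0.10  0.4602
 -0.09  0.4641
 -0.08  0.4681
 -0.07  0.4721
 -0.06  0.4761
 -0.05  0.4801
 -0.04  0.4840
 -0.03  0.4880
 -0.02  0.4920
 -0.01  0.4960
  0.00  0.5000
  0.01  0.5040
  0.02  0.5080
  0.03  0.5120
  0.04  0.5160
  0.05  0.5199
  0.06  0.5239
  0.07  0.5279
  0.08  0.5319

0.4801

σ√T = 0.42·√0.25 = 0.2100
ln(S/K) + (r + σ²/2)T = ln(336/334) + (0.023 + 0.42²/2)·0.25 = 0.0060 + 0.0278 = 0.0338
d₁ = 0.0338 / 0.2100 = 0.1608 → 0.16
d₂ = d₁ − σ√T = 0.1608 − 0.2100 = -0.0492 → -0.05
Risk-neutral Pr[S_T > K] = N(d₂) = N(-0.05) = 0.4801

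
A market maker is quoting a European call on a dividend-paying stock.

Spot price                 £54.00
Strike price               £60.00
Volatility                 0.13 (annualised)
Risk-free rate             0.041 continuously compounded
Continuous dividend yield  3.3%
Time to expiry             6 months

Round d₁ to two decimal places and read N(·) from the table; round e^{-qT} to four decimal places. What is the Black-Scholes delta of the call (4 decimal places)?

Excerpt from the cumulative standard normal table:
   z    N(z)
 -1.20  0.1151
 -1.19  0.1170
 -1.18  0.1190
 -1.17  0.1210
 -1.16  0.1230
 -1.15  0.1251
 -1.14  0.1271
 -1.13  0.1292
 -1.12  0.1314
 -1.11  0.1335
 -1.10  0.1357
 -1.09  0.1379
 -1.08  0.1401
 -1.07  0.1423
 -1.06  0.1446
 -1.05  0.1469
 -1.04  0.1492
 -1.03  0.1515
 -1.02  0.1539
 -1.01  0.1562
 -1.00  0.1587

σ√T = 0.13 × 0.7071 = 0.0919
ln(S/K) + (r − q + σ²/2)T = ln(54/60) + (0.041 − 0.033 + 0.13²/2)·0.5 = -0.1054 + 0.0082 = -0.0971
d₁ = -0.0971 / 0.0919 = -1.0567 ≈ -1.06
N(d₁) = N(-1.06) = 0.1446
Δ_call = exp(−qT)·N(d₁) = 0.9836·0.1446 = 0.1422

0.1422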